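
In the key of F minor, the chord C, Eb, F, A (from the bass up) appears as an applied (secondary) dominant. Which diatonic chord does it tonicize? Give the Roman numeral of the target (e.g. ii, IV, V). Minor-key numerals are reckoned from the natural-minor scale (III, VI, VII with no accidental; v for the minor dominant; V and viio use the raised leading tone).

The chord is a dominant seventh chord on F.
A dominant resolves down a perfect fifth: F → Bb. In F minor, Bb is scale degree 4, i.e. iv.

iv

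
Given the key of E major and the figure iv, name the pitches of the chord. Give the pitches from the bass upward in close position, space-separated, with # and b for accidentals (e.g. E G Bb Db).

iv is the minor subdominant, borrowed from the parallel minor. In E major that root is A.
So the chord is A-C-E, a minor triad.

A C E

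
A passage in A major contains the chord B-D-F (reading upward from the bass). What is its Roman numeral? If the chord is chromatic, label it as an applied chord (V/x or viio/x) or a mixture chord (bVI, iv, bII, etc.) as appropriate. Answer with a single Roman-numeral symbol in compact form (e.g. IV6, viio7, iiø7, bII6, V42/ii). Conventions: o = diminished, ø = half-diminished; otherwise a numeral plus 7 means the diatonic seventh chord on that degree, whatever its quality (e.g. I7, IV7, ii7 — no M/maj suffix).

iio

Stacked in thirds the chord is B-D-F: a diminished triad on B.
B is the second degree of A major. This is the diminished supertonic triad, borrowed from the parallel minor.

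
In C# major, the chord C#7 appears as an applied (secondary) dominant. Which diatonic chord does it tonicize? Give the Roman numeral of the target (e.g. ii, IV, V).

The chord is a dominant seventh chord on C#.
A dominant resolves down a perfect fifth: C# → F#. In C# major, F# is scale degree 4, i.e. IV.

IV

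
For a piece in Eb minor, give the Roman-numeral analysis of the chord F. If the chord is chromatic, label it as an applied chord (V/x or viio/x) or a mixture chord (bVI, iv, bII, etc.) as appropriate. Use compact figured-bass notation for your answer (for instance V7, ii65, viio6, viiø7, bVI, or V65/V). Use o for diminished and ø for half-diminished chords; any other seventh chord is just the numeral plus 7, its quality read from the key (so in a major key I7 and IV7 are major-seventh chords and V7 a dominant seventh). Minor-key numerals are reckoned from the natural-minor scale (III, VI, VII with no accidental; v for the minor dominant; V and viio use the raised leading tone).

Stacked in thirds the chord is F-A-C: a major triad on F.
F is not a diatonic chord root with this quality in Eb minor, but it lies a perfect fifth above Bb (V), so the chord functions as an applied dominant of V.

V/V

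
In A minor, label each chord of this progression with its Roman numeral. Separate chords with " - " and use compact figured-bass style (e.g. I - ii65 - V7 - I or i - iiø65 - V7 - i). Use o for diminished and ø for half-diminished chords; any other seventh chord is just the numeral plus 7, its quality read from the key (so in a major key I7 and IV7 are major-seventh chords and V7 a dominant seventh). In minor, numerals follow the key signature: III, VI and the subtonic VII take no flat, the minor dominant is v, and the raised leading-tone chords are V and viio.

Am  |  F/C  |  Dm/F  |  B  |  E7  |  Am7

i - VI64 - iv6 - V/V - V7 - i7

Am: minor triad on A = scale degree 1 → i.
F/C has root F, degree 6 in A minor, so VI64.
Dm/F: minor triad on D = scale degree 4 → iv6.
B: chromatic; B is V of V, so V/V.
E7 has root E, degree 5 in A minor, so V7.
Am7: root A is the tonic; minor seventh chord there is i7.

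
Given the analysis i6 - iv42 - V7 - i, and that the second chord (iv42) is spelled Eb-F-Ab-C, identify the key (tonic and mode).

C minor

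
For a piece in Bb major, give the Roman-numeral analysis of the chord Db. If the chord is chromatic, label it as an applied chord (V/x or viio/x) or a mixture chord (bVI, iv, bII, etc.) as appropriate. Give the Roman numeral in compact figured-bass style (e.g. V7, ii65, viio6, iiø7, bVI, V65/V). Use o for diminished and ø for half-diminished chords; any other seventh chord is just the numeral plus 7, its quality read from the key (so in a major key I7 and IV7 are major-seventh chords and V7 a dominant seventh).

bIII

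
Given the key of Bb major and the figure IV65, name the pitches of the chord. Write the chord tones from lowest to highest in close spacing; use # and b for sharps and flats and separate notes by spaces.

G Bb D Eb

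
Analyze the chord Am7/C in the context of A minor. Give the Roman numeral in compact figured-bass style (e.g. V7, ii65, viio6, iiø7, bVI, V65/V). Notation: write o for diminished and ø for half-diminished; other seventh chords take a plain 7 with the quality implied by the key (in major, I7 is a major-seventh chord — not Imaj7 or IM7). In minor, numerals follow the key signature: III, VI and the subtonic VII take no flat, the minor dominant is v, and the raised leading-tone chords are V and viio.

Stacked in thirds the chord is A-C-E-G: a minor seventh chord on A.
A is scale degree 1 in A minor, and a minor seventh chord on that degree is written i7.
With C in the bass the chord is in first inversion, so the figured bass is 65.

i65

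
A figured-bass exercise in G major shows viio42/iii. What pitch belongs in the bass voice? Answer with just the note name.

G

The applied chord viio42/iii is rooted on A#: A#-C#-E-G.
The figure 42 means third inversion — the seventh is in the bass.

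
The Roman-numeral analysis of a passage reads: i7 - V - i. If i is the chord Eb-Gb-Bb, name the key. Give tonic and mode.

Eb minor

The chord Ebm is a minor triad rooted on Eb; its label is i.
If Eb is scale degree 1 and the mode makes that degree carry a minor triad, the tonic is Eb and the mode is minor.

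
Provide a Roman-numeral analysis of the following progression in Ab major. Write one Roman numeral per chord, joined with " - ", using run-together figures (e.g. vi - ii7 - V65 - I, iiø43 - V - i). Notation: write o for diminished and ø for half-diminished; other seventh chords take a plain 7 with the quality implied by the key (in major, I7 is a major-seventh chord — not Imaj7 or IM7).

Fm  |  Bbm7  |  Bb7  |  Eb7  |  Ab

vi - ii7 - V7/V - V7 - I

Fm: root F is the submediant; minor triad there is vi.
Bbm7: minor seventh chord on Bb = scale degree 2 → ii7.
Bb7: chromatic; Bb is V of V, so V7/V.
Eb7 has root Eb, degree 5 in Ab major, so V7.
Ab: major triad on Ab = scale degree 1 → I.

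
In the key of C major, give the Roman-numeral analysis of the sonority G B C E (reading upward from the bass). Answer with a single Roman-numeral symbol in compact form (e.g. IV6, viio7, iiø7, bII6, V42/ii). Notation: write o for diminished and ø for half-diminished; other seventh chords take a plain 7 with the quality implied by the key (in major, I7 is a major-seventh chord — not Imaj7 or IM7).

I43

The pitches C-E-G-B form a major seventh chord rooted on C.
C is scale degree 1 in C major, and a major seventh chord on that degree is written I7.
With G in the bass the chord is in second inversion, so the figured bass is 43.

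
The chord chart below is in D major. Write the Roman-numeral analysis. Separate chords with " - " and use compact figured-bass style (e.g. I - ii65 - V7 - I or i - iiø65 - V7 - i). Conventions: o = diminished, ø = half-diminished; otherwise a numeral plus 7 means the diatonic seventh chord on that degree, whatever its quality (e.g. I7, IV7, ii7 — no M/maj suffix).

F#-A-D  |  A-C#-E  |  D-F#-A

I6 - V - I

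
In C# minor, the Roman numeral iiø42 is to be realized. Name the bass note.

iiø in C# minor has root D#; the chord is D#-F#-A-C#.
The figure 42 means third inversion — the seventh is in the bass.

C#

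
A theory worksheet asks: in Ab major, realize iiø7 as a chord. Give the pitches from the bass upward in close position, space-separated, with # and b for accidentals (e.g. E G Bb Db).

Bb Db Fb Ab

iiø7 is the half-diminished supertonic seventh, borrowed from the parallel minor. In Ab major that root is Bb.
So the chord is Bb-Db-Fb-Ab.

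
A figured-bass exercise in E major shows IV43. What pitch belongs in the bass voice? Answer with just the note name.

IV in E major has root A; the chord is A-C#-E-G#.
The figure 43 means second inversion — the fifth is in the bass.

E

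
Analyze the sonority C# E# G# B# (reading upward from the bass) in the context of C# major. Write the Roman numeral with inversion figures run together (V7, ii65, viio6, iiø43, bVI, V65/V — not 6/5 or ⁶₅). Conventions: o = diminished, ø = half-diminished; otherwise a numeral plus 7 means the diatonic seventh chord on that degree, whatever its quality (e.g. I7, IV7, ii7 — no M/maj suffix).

Stacked in thirds the chord is C#-E#-G#-B#: a major seventh chord on C#.
In C# major, C# is the tonic; the diatonic major seventh chord there is I7.

I7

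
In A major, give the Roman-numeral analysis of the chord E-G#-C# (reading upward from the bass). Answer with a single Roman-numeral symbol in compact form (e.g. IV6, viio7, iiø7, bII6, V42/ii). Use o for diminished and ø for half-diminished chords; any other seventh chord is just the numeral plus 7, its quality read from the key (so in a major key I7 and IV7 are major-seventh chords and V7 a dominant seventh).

iii6

Stacked in thirds the chord is C#-E-G#: a minor triad on C#.
In A major, C# is the mediant; the diatonic minor triad there is iii.
With E in the bass the chord is in first inversion, so the figured bass is 6.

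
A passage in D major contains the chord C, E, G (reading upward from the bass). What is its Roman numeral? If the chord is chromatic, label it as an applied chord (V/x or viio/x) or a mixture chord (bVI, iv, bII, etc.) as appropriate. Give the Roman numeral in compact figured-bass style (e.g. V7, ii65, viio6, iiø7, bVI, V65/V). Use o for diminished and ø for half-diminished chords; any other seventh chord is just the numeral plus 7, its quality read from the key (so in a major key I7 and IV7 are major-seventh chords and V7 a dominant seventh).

bVII

The pitches C-E-G form a major triad rooted on C.
C is the lowered seventh degree of D major (diatonic 7 would be C#). This is a major triad on the lowered seventh degree (the subtonic), borrowed from the parallel minor.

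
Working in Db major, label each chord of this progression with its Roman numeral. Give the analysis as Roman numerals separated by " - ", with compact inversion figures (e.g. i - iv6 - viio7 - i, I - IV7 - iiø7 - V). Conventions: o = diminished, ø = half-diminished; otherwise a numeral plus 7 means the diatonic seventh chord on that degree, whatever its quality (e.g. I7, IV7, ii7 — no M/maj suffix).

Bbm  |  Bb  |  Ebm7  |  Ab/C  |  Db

vi - V/ii - ii7 - V6 - I

Bbm: minor triad on Bb = scale degree 6 → vi.
Bb: a major triad on Bb, the applied dominant of ii → V/ii.
Ebm7: minor seventh chord on Eb = scale degree 2 → ii7.
Ab/C: major triad on Ab = scale degree 5 → V6.
Db: major triad on Db = scale degree 1 → I.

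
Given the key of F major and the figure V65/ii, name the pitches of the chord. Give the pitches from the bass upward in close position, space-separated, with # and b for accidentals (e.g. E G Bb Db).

F# A C D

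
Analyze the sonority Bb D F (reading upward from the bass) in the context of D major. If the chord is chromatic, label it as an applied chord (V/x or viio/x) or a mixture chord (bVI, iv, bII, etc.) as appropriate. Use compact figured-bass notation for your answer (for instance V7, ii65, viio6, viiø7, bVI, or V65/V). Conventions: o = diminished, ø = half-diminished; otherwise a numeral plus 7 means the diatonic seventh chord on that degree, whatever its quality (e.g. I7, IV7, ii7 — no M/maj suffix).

The pitches Bb-D-F form a major triad rooted on Bb.
Bb is the lowered sixth degree of D major (diatonic 6 would be B). This is a major triad on the lowered sixth degree, borrowed from the parallel minor.

bVI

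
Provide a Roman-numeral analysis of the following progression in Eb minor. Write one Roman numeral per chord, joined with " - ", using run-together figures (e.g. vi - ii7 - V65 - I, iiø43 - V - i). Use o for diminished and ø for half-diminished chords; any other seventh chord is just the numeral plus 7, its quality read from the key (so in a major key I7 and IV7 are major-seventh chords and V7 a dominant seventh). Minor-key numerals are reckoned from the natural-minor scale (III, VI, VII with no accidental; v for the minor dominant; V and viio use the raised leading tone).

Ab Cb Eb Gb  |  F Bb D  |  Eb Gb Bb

iv7 - V64 - i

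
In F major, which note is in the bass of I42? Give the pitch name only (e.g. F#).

I in F major has root F; the chord is F-A-C-E.
The figure 42 means third inversion — the seventh is in the bass.

E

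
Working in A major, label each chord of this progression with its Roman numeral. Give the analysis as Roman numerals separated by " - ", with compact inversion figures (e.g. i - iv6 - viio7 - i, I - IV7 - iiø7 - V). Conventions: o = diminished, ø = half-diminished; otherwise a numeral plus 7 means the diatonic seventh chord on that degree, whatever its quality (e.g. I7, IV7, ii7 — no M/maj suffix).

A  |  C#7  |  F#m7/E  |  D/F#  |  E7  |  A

I - V7/vi - vi42 - IV6 - V7 - I

A has root A, degree 1 in A major, so I.
C#7: a dominant seventh chord on C#, the applied dominant of vi → V7/vi.
F#m7/E: root F# is the submediant; minor seventh chord there is vi42.
D/F#: major triad on D = scale degree 4 → IV6.
E7 has root E, degree 5 in A major, so V7.
A has root A, degree 1 in A major, so I.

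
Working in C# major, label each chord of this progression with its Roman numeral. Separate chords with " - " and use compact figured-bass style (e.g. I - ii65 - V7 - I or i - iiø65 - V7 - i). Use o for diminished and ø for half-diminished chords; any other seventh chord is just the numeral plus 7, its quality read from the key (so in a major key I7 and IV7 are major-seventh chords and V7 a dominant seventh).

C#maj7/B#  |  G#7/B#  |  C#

I42 - V65 - I

C#maj7/B#: major seventh chord on C# = scale degree 1 → I42.
G#7/B# has root G#, degree 5 in C# major, so V65.
C# has root C#, degree 1 in C# major, so I.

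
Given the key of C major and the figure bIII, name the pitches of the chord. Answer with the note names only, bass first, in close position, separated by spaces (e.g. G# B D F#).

Eb G Bb

Scale degree 3 in C major is E; lowering it a half step gives Eb. bIII is a major triad on the lowered third degree, borrowed from the parallel minor.
So the chord is Eb-G-Bb.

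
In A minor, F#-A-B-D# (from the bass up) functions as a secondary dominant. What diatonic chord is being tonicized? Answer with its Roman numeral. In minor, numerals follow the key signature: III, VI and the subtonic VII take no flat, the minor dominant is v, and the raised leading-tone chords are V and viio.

V

The chord is a dominant seventh chord on B.
A dominant resolves down a perfect fifth: B → E. In A minor, E is scale degree 5, i.e. V.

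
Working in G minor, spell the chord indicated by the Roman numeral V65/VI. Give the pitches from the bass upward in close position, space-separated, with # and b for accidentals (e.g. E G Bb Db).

D F Ab Bb

The slash means an applied dominant: we want the dominant of VI. In G minor, VI is Eb major, and its dominant is built on Bb.
Building a dominant seventh chord on Bb gives Bb-D-F-Ab.
The figured bass 65 indicates first inversion, placing the third (D) in the bass: D-F-Ab-Bb.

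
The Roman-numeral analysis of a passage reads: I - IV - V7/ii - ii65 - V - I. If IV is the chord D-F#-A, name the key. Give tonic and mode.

A major

The anchor chord is a major triad on D, labeled IV.
If D is scale degree 4 and the mode makes that degree carry a major triad, the tonic is A and the mode is major.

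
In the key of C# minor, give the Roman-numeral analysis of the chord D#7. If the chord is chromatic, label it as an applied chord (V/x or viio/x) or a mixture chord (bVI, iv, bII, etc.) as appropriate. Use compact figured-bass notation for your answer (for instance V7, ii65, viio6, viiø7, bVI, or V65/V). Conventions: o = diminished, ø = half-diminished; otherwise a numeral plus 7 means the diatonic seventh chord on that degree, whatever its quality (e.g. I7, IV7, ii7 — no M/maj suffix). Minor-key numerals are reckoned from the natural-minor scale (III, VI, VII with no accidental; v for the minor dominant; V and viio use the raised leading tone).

V7/V

Stacked in thirds the chord is D#-F##-A#-C#: a dominant seventh chord on D#.
D# is not a diatonic chord root with this quality in C# minor, but it lies a perfect fifth above G# (V), so the chord functions as an applied dominant of V.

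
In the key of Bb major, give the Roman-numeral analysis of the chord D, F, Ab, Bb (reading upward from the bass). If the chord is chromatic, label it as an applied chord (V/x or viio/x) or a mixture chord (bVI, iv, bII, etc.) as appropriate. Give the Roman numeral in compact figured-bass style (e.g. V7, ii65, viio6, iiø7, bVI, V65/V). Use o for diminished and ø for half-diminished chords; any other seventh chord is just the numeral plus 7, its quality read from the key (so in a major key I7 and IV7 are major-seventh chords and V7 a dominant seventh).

Stacked in thirds the chord is Bb-D-F-Ab: a dominant seventh chord on Bb.
Bb is not a diatonic chord root with this quality in Bb major, but it lies a perfect fifth above Eb (IV), so the chord functions as an applied dominant of IV.
With D in the bass the chord is in first inversion, so the figured bass is 65.

V65/IV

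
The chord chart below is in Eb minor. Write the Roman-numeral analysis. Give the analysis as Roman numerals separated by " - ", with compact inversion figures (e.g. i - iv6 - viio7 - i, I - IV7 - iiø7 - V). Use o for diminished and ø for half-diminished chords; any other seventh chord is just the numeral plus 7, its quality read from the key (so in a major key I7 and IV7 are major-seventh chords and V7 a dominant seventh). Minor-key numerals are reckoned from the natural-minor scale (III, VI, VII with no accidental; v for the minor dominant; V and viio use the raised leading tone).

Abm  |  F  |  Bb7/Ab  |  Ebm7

iv - V/V - V42 - i7

Abm: minor triad on Ab = scale degree 4 → iv.
F: a major triad on F, the applied dominant of V → V/V.
Bb7/Ab has root Bb, degree 5 in Eb minor, so V42.
Ebm7: minor seventh chord on Eb = scale degree 1 → i7.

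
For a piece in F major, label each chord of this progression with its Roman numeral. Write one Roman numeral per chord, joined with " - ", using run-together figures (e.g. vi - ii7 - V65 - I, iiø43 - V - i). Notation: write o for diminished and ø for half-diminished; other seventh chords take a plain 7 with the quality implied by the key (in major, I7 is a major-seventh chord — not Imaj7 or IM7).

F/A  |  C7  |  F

I6 - V7 - I

F/A has root F, degree 1 in F major, so I6.
C7: dominant seventh chord on C = scale degree 5 → V7.
F: major triad on F = scale degree 1 → I.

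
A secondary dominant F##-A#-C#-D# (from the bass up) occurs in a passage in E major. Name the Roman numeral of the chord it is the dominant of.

iii

The chord is a dominant seventh chord on D#.
A dominant resolves down a perfect fifth: D# → G#. In E major, G# is scale degree 3, i.e. iii.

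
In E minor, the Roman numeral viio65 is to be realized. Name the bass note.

F#

viio in E minor has root D#; the chord is D#-F#-A-C.
The figure 65 means first inversion — the third is in the bass.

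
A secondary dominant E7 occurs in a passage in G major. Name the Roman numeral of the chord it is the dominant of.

ii

The chord is a dominant seventh chord on E.
A dominant resolves down a perfect fifth: E → A. In G major, A is scale degree 2, i.e. ii.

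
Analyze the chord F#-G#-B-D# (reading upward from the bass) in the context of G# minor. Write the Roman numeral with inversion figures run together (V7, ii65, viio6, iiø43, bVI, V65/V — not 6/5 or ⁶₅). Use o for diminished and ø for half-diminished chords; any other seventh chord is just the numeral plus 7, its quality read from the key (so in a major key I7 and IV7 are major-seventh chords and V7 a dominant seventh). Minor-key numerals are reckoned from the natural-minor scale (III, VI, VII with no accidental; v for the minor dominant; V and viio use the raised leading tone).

i42

Stacked in thirds the chord is G#-B-D#-F#: a minor seventh chord on G#.
G# is scale degree 1 in G# minor, and a minor seventh chord on that degree is written i7.
With F# in the bass the chord is in third inversion, so the figured bass is 42.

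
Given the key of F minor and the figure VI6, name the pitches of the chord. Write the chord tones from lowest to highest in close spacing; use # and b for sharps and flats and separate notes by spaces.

The numeral's case and figure indicate a major triad. In F minor its root, the submediant, is Db.
That chord is spelled Db-F-Ab.
With the 6 figure the chord is in first inversion; from the bass F upward in close position it reads F-Ab-Db.

F Ab Db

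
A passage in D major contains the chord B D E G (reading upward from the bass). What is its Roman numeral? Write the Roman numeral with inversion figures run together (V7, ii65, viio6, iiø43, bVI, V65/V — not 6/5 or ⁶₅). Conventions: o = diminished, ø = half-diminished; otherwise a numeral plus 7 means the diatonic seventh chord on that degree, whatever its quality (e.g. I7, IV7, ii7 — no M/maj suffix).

Stacked in thirds the chord is E-G-B-D: a minor seventh chord on E.
E is scale degree 2 in D major, and a minor seventh chord on that degree is written ii7.
With B in the bass the chord is in second inversion, so the figured bass is 43.

ii43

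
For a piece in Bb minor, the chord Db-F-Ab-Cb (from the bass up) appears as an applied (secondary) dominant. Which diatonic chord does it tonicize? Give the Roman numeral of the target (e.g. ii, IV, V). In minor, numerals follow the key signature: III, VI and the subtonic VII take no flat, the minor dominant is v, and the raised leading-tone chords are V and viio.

VI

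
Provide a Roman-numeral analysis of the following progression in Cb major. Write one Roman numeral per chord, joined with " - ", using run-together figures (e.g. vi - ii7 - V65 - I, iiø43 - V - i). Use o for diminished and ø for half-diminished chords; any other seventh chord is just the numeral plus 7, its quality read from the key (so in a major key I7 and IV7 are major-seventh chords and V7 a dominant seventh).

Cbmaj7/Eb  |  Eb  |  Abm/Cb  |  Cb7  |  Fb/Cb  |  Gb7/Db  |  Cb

I65 - V/vi - vi6 - V7/IV - IV64 - V43 - I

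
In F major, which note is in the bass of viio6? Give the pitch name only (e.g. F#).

viio in F major has root E; the chord is E-G-Bb.
The figure 6 means first inversion — the third is in the bass.

G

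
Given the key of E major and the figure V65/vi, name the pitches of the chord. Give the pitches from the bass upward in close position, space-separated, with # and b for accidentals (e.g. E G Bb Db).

The slash means an applied dominant: we want the dominant of vi. In E major, vi is C# minor, and its dominant is built on G#.
Building a dominant seventh chord on G# gives G#-B#-D#-F#.
The figured bass 65 indicates first inversion, placing the third (B#) in the bass: B#-D#-F#-G#.

B# D# F# G#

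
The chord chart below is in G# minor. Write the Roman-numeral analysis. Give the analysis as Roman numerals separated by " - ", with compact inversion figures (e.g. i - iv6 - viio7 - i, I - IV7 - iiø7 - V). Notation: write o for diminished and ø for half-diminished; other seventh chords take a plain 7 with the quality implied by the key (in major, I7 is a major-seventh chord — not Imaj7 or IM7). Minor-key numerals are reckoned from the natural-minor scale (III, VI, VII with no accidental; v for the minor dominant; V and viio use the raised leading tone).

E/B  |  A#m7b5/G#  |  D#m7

E/B: major triad on E = scale degree 6 → VI64.
A#m7b5/G#: root A# is the supertonic; half-diminished seventh chord there is iiø42.
D#m7 has root D#, degree 5 in G# minor, so v7.

VI64 - iiø42 - v7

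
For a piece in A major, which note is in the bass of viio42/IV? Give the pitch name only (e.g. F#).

The applied chord viio42/IV is rooted on C#: C#-E-G-Bb.
The figure 42 means third inversion — the seventh is in the bass.

Bb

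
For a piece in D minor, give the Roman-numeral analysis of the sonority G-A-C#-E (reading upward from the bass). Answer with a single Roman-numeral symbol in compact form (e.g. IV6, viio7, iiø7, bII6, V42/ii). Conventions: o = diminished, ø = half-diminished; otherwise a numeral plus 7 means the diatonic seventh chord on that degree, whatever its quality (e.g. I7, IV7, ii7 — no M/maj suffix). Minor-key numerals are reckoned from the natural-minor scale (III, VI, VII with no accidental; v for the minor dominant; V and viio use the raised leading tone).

V42

Stacked in thirds the chord is A-C#-E-G: a dominant seventh chord on A.
A is scale degree 5 in D minor, and a dominant seventh chord on that degree is written V7.
With G in the bass the chord is in third inversion, so the figured bass is 42.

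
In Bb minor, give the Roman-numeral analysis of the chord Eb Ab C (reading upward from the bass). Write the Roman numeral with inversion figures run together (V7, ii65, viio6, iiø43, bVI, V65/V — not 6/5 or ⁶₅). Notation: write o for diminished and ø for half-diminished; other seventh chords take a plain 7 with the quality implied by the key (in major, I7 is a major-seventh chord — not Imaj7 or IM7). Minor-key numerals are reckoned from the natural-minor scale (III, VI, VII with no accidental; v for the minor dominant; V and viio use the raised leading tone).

VII64

Stacked in thirds the chord is Ab-C-Eb: a major triad on Ab.
Ab is scale degree 7 in Bb minor, and a major triad on that degree is written VII.
With Eb in the bass the chord is in second inversion, so the figured bass is 64.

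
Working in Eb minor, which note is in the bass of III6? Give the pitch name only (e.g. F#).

Bb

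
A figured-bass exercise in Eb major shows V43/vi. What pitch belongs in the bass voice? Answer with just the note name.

D

The applied chord V43/vi is rooted on G: G-B-D-F.
The figure 43 means second inversion — the fifth is in the bass.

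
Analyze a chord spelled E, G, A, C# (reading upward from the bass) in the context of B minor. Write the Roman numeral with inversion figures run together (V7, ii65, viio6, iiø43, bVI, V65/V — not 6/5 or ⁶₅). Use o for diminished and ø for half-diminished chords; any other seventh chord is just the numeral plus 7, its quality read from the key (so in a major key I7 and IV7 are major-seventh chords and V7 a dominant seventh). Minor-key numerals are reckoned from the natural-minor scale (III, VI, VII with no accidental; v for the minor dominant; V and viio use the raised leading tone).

VII43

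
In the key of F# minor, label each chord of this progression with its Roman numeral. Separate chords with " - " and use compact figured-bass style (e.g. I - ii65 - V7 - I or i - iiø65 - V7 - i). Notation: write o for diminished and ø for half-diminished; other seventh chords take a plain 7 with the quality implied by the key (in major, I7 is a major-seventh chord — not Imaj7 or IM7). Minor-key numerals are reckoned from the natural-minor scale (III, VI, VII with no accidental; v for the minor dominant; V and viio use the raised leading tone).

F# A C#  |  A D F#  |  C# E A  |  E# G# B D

F#-A-C#: root F# is the tonic; minor triad there is i.
A-D-F# has root D, degree 6 in F# minor, so VI64.
C#-E-A: root A is the mediant; major triad there is III6.
E#-G#-B-D: fully diminished seventh chord on E# = scale degree 7 → viio7.

i - VI64 - III6 - viio7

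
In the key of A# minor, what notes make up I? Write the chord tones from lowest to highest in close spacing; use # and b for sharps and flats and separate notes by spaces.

A# C## E#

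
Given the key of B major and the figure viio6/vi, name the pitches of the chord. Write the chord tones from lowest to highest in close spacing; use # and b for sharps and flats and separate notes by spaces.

A# C# F##

The slash marks an applied leading-tone chord: viio of vi. In B major, vi is G#, so the leading tone to it is F##, a half step below.
Building a diminished triad on F## gives F##-A#-C#.
The figured bass 6 indicates first inversion, placing the third (A#) in the bass: A#-C#-F##.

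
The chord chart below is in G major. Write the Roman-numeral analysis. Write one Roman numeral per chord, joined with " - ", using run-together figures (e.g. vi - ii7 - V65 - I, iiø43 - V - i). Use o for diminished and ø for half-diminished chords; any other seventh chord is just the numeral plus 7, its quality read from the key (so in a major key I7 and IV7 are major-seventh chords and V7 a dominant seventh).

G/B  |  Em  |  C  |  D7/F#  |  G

I6 - vi - IV - V65 - I

G/B has root G, degree 1 in G major, so I6.
Em has root E, degree 6 in G major, so vi.
C has root C, degree 4 in G major, so IV.
D7/F#: dominant seventh chord on D = scale degree 5 → V65.
G has root G, degree 1 in G major, so I.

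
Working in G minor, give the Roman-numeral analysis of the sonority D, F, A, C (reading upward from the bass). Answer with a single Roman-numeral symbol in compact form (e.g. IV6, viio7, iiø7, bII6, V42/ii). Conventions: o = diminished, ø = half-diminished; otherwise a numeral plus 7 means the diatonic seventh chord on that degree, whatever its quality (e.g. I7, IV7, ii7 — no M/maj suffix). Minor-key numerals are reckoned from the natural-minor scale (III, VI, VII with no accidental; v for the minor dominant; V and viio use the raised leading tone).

v7

The pitches D-F-A-C form a minor seventh chord rooted on D.
In G minor, D is the dominant; the diatonic minor seventh chord there is v7.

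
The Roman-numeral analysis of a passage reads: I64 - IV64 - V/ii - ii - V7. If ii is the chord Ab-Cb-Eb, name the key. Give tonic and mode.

Gb major

ii is given as Ab-Cb-Eb — a minor triad with root Ab.
If Ab is scale degree 2 and the mode makes that degree carry a minor triad, the tonic is Gb and the mode is major.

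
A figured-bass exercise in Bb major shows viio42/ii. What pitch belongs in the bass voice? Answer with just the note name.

Ab

The applied chord viio42/ii is rooted on B: B-D-F-Ab.
The figure 42 means third inversion — the seventh is in the bass.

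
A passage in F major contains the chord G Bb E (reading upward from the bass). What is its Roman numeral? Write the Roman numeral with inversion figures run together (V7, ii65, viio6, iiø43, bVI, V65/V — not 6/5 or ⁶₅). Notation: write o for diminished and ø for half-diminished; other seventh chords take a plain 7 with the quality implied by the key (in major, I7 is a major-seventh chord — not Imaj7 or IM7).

The pitches E-G-Bb form a diminished triad rooted on E.
E is scale degree 7 in F major, and a diminished triad on that degree is written viio.
With G in the bass the chord is in first inversion, so the figured bass is 6.

viio6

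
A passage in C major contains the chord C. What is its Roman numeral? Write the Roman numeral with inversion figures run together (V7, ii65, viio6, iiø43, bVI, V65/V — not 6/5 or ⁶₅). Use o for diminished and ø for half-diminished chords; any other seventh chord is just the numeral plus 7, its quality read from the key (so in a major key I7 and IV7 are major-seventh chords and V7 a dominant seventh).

I

Stacked in thirds the chord is C-E-G: a major triad on C.
C is scale degree 1 in C major, and a major triad on that degree is written I.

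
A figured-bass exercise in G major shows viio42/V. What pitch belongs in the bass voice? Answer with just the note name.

Bb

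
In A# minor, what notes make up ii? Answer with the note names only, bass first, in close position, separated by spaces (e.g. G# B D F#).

B# D# F##

ii is the minor supertonic, borrowed from the parallel major (the Dorian ii). In A# minor that root is B#.
So the chord is B#-D#-F##.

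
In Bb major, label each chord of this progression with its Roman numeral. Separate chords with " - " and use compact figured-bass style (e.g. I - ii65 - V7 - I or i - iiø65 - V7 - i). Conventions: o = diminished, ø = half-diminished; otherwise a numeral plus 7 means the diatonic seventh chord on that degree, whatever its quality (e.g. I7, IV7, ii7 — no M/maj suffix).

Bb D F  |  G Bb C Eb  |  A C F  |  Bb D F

Bb-D-F: root Bb is the tonic; major triad there is I.
G-Bb-C-Eb has root C, degree 2 in Bb major, so ii43.
A-C-F has root F, degree 5 in Bb major, so V6.
Bb-D-F has root Bb, degree 1 in Bb major, so I.

I - ii43 - V6 - I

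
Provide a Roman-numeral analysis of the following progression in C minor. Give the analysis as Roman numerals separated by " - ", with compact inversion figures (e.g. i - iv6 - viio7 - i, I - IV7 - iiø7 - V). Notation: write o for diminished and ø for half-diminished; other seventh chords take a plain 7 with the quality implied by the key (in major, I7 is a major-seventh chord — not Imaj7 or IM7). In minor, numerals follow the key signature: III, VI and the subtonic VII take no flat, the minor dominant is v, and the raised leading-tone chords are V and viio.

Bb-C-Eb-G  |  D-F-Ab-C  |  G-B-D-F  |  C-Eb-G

i42 - iiø7 - V7 - i

Bb-C-Eb-G: minor seventh chord on C = scale degree 1 → i42.
D-F-Ab-C has root D, degree 2 in C minor, so iiø7.
G-B-D-F: root G is the dominant; dominant seventh chord there is V7.
C-Eb-G has root C, degree 1 in C minor, so i.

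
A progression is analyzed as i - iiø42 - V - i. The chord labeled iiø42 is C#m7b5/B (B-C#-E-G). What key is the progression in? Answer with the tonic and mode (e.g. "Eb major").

iiø42 is given as B-C#-E-G — a half-diminished seventh chord with root C#.
iiø42 on C# implies C# is the supertonic; that puts the tonic at B, and the lowercase numeral fits minor mode.

B minor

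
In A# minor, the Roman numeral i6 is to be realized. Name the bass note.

i in A# minor has root A#; the chord is A#-C#-E#.
The figure 6 means first inversion — the third is in the bass.

C#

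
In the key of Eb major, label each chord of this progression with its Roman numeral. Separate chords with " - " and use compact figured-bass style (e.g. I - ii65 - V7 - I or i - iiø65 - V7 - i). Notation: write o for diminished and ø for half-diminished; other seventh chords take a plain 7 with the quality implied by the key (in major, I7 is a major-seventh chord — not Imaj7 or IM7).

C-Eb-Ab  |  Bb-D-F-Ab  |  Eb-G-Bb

C-Eb-Ab has root Ab, degree 4 in Eb major, so IV6.
Bb-D-F-Ab: root Bb is the dominant; dominant seventh chord there is V7.
Eb-G-Bb: root Eb is the tonic; major triad there is I.

IV6 - V7 - I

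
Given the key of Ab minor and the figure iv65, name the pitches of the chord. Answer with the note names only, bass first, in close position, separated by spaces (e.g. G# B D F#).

In Ab minor, scale degree 4 is Db, and the diatonic chord built there is a minor seventh chord.
That chord is spelled Db-Fb-Ab-Cb.
The figured bass 65 indicates first inversion, placing the third (Fb) in the bass: Fb-Ab-Cb-Db.

Fb Ab Cb Db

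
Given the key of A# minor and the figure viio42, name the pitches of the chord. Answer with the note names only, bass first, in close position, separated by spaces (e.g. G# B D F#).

F# G## B# D#

In A# minor, the leading-tone chord is built on the raised seventh degree, G##.
That chord is spelled G##-B#-D#-F#.
The figured bass 42 indicates third inversion, placing the seventh (F#) in the bass: F#-G##-B#-D#.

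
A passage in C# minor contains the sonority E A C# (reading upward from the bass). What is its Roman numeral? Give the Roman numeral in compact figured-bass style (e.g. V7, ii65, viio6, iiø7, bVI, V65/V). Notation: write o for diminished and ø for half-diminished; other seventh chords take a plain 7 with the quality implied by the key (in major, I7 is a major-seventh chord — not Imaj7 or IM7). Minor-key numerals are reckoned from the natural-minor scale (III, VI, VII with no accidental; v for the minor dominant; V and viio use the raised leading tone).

VI64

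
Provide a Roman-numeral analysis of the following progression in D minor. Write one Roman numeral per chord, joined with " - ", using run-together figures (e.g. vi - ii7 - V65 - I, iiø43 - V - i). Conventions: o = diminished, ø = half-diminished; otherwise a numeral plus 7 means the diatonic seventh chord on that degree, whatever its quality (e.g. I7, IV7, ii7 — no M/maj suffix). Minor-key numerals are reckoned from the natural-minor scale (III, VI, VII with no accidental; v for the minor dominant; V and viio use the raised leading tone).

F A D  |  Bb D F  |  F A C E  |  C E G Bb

F-A-D: minor triad on D = scale degree 1 → i6.
Bb-D-F: major triad on Bb = scale degree 6 → VI.
F-A-C-E: root F is the mediant; major seventh chord there is III7.
C-E-G-Bb: dominant seventh chord on C = scale degree 7 → VII7.

i6 - VI - III7 - VII7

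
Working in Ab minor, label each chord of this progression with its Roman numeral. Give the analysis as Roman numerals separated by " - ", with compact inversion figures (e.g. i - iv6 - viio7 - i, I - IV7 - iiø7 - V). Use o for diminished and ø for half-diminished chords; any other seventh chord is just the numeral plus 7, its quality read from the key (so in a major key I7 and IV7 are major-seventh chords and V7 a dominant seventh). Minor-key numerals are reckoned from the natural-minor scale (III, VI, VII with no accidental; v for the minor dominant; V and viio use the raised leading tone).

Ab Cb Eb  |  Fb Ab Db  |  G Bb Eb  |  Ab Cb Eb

i - iv6 - V6 - i

Ab-Cb-Eb: root Ab is the tonic; minor triad there is i.
Fb-Ab-Db: minor triad on Db = scale degree 4 → iv6.
G-Bb-Eb: root Eb is the dominant; major triad there is V6.
Ab-Cb-Eb: minor triad on Ab = scale degree 1 → i.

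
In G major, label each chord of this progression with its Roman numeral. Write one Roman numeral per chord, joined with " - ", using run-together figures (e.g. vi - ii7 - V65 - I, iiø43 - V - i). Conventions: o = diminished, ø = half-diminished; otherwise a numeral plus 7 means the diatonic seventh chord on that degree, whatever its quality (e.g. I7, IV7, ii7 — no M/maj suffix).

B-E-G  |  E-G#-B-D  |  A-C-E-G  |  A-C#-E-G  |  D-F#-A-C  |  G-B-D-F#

vi64 - V7/ii - ii7 - V7/V - V7 - I7

B-E-G: root E is the submediant; minor triad there is vi64.
E-G#-B-D: chromatic; E is V of ii, so V7/ii.
A-C-E-G has root A, degree 2 in G major, so ii7.
A-C#-E-G: a dominant seventh chord on A, the applied dominant of V → V7/V.
D-F#-A-C has root D, degree 5 in G major, so V7.
G-B-D-F# has root G, degree 1 in G major, so I7.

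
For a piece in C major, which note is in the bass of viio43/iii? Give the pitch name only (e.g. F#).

A

The applied chord viio43/iii is rooted on D#: D#-F#-A-C.
The figure 43 means second inversion — the fifth is in the bass.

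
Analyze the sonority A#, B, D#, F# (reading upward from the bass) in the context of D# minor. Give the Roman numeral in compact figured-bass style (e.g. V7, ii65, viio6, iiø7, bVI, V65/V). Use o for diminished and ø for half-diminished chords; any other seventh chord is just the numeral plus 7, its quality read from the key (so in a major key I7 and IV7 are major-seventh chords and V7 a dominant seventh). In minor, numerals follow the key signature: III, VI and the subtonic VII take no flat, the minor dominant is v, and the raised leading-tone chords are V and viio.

VI42

Stacked in thirds the chord is B-D#-F#-A#: a major seventh chord on B.
B is scale degree 6 in D# minor, and a major seventh chord on that degree is written VI7.
With A# in the bass the chord is in third inversion, so the figured bass is 42.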